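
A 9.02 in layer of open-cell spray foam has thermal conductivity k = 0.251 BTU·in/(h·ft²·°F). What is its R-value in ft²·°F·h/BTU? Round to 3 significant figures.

R = L/k = 9.02/0.251 = 35.94 ft²·°F·h/BTU

35.9 ft²·°F·h/BTU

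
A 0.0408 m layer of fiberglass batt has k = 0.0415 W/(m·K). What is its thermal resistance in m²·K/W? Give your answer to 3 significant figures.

0.983 m²·K/W

R = L/k = 0.0408/0.0415 = 0.9831 m²·K/W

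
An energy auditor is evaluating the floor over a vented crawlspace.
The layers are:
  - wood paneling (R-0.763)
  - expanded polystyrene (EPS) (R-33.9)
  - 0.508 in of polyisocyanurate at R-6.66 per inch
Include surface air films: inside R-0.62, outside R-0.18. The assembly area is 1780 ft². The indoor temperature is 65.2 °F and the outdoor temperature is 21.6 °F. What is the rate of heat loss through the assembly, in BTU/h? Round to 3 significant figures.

2000 BTU/h

0.508 × 6.66 = 3.383
R_total = 0.62 + 0.763 + 33.9 + 3.383 + 0.18 = 38.85 ft²·°F·h/BTU
Q = A·ΔT/R = 1780 × (65.2 − 21.6) / 38.85 = 1998 BTU/h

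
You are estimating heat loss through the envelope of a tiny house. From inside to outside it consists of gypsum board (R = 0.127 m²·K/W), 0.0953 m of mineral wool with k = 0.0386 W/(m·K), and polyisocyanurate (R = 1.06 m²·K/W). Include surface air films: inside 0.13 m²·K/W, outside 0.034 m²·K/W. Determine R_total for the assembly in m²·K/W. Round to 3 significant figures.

3.82 m²·K/W

0.0953/0.0386 = 2.469
R_total = 0.13 + 0.127 + 2.469 + 1.06 + 0.034 = 3.82 m²·K/W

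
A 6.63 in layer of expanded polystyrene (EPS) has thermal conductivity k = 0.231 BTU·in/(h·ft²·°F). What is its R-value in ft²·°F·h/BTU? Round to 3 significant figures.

28.7 ft²·°F·h/BTU

R = L/k = 6.63/0.231 = 28.7 ft²·°F·h/BTU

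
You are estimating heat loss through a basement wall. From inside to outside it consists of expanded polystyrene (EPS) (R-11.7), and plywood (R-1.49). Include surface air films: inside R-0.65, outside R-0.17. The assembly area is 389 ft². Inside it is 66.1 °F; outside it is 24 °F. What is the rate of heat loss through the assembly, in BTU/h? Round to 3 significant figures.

R_total = 0.65 + 11.7 + 1.49 + 0.17 = 14.01 ft²·°F·h/BTU
Q = A·ΔT/R = 389 × (66.1 − 24) / 14.01 = 1169 BTU/h

1170 BTU/h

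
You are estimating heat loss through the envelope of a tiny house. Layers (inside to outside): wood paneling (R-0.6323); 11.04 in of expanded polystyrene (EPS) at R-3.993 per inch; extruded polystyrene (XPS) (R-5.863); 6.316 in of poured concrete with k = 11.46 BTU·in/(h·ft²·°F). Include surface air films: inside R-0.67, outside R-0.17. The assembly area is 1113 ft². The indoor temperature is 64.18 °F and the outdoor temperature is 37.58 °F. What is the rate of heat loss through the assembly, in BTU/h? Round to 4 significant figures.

569.7 BTU/h

11.04 × 3.993 = 44.083
6.316/11.46 = 0.55113
R_total = 0.67 + 0.6323 + 44.083 + 5.863 + 0.55113 + 0.17 = 51.969 ft²·°F·h/BTU
Q = A·ΔT/R = 1113 × (64.18 − 37.58) / 51.969 = 569.68 BTU/h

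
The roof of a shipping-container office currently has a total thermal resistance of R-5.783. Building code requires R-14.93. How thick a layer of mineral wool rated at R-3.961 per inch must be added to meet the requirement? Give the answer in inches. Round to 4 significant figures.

ΔR = 14.93 − 5.783 = 9.147 ft²·°F·h/BTU
L = ΔR / (R/in) = 9.147/3.961 = 2.3093 in

2.309 in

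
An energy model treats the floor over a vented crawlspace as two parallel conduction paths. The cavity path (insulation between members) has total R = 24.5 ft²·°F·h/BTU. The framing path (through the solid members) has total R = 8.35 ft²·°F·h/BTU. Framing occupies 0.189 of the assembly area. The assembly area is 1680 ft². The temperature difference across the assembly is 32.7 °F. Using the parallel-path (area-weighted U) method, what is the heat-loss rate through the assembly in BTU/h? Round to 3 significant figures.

U_eff = 0.811/24.5 + 0.189/8.35 = 0.0331 + 0.02263 = 0.05574
R_eff = 1/U_eff = 17.94 ft²·°F·h/BTU
Q = 1680 × 32.7 / 17.94 = 3062 BTU/h

3060 BTU/h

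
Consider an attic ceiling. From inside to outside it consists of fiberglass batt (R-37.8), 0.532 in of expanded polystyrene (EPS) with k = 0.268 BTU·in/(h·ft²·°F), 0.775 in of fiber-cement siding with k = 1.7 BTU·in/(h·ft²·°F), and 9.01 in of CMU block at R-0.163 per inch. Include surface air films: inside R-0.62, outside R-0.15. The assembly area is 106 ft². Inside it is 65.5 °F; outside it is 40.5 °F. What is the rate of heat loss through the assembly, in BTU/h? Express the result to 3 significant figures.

62.4 BTU/h

0.532/0.268 = 1.985
0.775/1.7 = 0.4559
9.01 × 0.163 = 1.469
R_total = 0.62 + 37.8 + 1.985 + 0.4559 + 1.469 + 0.15 = 42.48 ft²·°F·h/BTU
Q = A·ΔT/R = 106 × (65.5 − 40.5) / 42.48 = 62.38 BTU/h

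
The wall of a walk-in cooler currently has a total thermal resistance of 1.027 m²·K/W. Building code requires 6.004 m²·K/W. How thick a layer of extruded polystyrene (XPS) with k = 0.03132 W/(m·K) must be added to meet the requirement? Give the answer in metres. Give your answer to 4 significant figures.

0.1559 m

ΔR = 6.004 − 1.027 = 4.977 m²·K/W
L = ΔR × k = 4.977 × 0.03132 = 0.15588 m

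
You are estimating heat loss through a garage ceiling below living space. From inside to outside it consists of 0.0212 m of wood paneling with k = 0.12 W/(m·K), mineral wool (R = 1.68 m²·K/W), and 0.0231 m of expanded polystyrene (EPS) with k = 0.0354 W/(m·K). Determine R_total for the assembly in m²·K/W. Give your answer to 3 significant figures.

0.0212/0.12 = 0.1767
0.0231/0.0354 = 0.6525
R_total = 0.1767 + 1.68 + 0.6525 = 2.509 m²·K/W

2.51 m²·K/W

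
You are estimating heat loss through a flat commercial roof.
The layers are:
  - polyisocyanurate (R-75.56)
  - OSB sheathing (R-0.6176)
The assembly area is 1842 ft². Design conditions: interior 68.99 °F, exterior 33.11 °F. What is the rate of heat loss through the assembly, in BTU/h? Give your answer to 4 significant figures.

867.6 BTU/h

R_total = 75.56 + 0.6176 = 76.178 ft²·°F·h/BTU
Q = A·ΔT/R = 1842 × (68.99 − 33.11) / 76.178 = 867.59 BTU/h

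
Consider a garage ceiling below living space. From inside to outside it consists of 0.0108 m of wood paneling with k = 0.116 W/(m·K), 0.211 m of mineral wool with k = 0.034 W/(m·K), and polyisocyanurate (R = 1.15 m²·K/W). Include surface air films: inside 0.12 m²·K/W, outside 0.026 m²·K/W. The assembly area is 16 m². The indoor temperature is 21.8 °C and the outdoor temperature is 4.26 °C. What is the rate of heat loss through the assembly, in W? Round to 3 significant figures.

0.0108/0.116 = 0.0931
0.211/0.034 = 6.206
R_total = 0.12 + 0.0931 + 6.206 + 1.15 + 0.026 = 7.595 m²·K/W
Q = A·ΔT/R = 16 × (21.8 − 4.26) / 7.595 = 36.95 W

37.0 W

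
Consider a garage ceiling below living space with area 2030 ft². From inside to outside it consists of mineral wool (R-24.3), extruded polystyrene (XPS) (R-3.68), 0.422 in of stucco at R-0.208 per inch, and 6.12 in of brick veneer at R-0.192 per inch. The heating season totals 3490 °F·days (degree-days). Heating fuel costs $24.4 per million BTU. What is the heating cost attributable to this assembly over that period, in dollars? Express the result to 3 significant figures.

142 dollars

0.422 × 0.208 = 0.08778
6.12 × 0.192 = 1.175
R_total = 24.3 + 3.68 + 0.08778 + 1.175 = 29.24 ft²·°F·h/BTU
E = A × HDD × 24 / R = 2030 × 3490 × 24 / 29.24 = 5815000 BTU
Cost = 5815000/10⁶ × 24.4 = $141.9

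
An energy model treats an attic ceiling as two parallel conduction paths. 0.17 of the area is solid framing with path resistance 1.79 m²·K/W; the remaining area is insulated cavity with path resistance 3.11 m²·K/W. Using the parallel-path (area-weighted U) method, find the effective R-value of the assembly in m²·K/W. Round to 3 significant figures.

2.76 m²·K/W

U_eff = 0.83/3.11 + 0.17/1.79 = 0.2669 + 0.09497 = 0.3619
R_eff = 1/U_eff = 2.764 m²·K/W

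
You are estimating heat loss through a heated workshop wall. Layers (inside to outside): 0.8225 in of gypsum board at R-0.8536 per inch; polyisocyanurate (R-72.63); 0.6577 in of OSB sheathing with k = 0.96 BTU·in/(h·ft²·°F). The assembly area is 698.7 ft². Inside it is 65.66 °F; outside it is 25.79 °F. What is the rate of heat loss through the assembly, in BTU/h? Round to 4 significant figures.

376.4 BTU/h

0.8225 × 0.8536 = 0.70209
0.6577/0.96 = 0.6851
R_total = 0.70209 + 72.63 + 0.6851 = 74.017 ft²·°F·h/BTU
Q = A·ΔT/R = 698.7 × (65.66 − 25.79) / 74.017 = 376.36 BTU/h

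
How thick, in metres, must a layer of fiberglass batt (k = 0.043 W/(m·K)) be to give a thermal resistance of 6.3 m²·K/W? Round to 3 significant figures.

0.271 m

L = R·k = 6.3 × 0.043 = 0.2709 m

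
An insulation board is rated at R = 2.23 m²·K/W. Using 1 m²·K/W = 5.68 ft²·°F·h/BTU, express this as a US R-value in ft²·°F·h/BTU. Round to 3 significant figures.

12.7 ft²·°F·h/BTU

R_US = 2.23 × 5.68 = 12.67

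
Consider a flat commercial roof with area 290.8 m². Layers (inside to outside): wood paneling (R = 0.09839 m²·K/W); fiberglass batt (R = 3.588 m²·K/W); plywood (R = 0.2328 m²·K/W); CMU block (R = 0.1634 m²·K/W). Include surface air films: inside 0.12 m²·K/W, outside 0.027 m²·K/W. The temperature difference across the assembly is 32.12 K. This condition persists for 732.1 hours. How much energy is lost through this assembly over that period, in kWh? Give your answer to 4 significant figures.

R_total = 0.12 + 0.09839 + 3.588 + 0.2328 + 0.1634 + 0.027 = 4.2296 m²·K/W
Q = 290.8 × 32.12 / 4.2296 = 2208.4 W
E = 2208.4 W × 732.1 h / 1000 = 1616.7 kWh

1617 kWh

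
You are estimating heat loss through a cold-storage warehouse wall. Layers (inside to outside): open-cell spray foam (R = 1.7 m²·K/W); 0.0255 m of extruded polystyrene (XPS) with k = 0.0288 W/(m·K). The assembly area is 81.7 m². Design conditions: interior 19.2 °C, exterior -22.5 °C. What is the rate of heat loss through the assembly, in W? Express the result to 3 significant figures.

1320 W

0.0255/0.0288 = 0.8854
R_total = 1.7 + 0.8854 = 2.585 m²·K/W
Q = A·ΔT/R = 81.7 × (19.2 − (-22.5)) / 2.585 = 1318 W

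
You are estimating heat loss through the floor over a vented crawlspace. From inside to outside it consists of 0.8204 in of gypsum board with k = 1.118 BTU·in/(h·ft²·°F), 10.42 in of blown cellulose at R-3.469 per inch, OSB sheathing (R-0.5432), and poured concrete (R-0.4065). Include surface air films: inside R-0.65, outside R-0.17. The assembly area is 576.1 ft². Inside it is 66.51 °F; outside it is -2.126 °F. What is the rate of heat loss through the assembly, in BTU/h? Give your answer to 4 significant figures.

1023 BTU/h

0.8204/1.118 = 0.73381
10.42 × 3.469 = 36.147
R_total = 0.65 + 0.73381 + 36.147 + 0.5432 + 0.4065 + 0.17 = 38.65 ft²·°F·h/BTU
Q = A·ΔT/R = 576.1 × (66.51 − (-2.126)) / 38.65 = 1023 BTU/h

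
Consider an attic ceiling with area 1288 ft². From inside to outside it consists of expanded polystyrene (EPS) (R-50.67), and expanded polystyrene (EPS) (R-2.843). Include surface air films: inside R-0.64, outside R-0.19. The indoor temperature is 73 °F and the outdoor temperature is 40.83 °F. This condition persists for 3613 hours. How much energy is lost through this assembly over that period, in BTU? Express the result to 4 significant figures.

2755000 BTU

R_total = 0.64 + 50.67 + 2.843 + 0.19 = 54.343 ft²·°F·h/BTU
Q = 1288 × (73 − 40.83) / 54.343 = 762.47 BTU/h
E = 762.47 × 3613 = 2754800 BTU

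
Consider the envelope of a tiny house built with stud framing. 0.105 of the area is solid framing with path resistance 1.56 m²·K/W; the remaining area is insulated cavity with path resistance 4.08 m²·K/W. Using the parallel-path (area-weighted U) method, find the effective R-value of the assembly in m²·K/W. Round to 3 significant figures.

U_eff = 0.895/4.08 + 0.105/1.56 = 0.2194 + 0.06731 = 0.2867
R_eff = 1/U_eff = 3.488 m²·K/W

3.49 m²·K/W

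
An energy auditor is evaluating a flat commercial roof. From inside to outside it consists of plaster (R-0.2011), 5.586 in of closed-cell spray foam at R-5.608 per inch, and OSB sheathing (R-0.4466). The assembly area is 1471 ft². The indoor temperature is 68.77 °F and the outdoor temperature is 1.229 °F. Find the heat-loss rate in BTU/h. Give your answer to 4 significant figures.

3107 BTU/h

5.586 × 5.608 = 31.326
R_total = 0.2011 + 31.326 + 0.4466 = 31.974 ft²·°F·h/BTU
Q = A·ΔT/R = 1471 × (68.77 − 1.229) / 31.974 = 3107.3 BTU/h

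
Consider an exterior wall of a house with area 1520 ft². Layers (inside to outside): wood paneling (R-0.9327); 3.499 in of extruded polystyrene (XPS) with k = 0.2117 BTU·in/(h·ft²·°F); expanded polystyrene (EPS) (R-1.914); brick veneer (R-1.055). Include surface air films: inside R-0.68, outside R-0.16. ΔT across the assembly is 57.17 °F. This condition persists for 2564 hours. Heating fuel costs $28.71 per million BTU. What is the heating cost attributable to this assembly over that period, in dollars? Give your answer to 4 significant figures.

3.499/0.2117 = 16.528
R_total = 0.68 + 0.9327 + 16.528 + 1.914 + 1.055 + 0.16 = 21.27 ft²·°F·h/BTU
Q = 1520 × 57.17 / 21.27 = 4085.5 BTU/h
E = 4085.5 × 2564 = 10475000 BTU
Cost = 10475000/10⁶ × 28.71 = $300.75

300.7 dollars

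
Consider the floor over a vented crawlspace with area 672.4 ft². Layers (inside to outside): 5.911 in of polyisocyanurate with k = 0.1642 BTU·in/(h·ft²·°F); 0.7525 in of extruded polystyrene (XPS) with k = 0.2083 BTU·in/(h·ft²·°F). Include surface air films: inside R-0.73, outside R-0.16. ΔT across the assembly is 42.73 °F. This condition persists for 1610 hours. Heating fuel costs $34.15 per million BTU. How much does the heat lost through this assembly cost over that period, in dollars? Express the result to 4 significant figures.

5.911/0.1642 = 35.999
0.7525/0.2083 = 3.6126
R_total = 0.73 + 35.999 + 3.6126 + 0.16 = 40.501 ft²·°F·h/BTU
Q = 672.4 × 42.73 / 40.501 = 709.4 BTU/h
E = 709.4 × 1610 = 1142100 BTU
Cost = 1142100/10⁶ × 34.15 = $39.004

39.00 dollars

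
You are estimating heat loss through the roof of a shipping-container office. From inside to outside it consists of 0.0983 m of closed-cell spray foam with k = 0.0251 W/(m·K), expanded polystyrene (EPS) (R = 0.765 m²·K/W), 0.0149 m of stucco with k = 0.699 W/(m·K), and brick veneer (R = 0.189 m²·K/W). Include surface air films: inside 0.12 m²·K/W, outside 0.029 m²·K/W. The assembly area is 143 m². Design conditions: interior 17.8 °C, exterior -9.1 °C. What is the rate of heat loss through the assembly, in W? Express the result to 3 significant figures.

0.0983/0.0251 = 3.916
0.0149/0.699 = 0.02132
R_total = 0.12 + 3.916 + 0.765 + 0.02132 + 0.189 + 0.029 = 5.041 m²·K/W
Q = A·ΔT/R = 143 × (17.8 − (-9.1)) / 5.041 = 763.1 W

763 W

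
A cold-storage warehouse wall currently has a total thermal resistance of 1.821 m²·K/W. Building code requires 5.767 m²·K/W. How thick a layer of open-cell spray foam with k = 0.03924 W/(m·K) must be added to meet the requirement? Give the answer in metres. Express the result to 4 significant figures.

ΔR = 5.767 − 1.821 = 3.946 m²·K/W
L = ΔR × k = 3.946 × 0.03924 = 0.15484 m

0.1548 m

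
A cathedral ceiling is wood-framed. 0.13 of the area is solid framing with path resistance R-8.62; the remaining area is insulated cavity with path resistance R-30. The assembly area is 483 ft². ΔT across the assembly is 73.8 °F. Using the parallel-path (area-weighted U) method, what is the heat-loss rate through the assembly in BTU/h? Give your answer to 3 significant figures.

U_eff = 0.87/30 + 0.13/8.62 = 0.029 + 0.01508 = 0.04408
R_eff = 1/U_eff = 22.69 ft²·°F·h/BTU
Q = 483 × 73.8 / 22.69 = 1571 BTU/h

1570 BTU/h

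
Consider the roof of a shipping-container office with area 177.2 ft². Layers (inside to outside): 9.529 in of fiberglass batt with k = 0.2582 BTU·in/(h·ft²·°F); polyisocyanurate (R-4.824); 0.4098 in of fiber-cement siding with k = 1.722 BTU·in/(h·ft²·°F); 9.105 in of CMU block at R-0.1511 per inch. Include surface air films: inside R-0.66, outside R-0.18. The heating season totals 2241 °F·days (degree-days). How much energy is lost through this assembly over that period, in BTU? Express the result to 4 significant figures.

215700 BTU

9.529/0.2582 = 36.905
0.4098/1.722 = 0.23798
9.105 × 0.1511 = 1.3758
R_total = 0.66 + 36.905 + 4.824 + 0.23798 + 1.3758 + 0.18 = 44.183 ft²·°F·h/BTU
E = A × HDD × 24 / R = 177.2 × 2241 × 24 / 44.183 = 215700 BTU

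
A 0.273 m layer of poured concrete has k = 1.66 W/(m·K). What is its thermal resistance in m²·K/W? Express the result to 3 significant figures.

0.164 m²·K/W

R = L/k = 0.273/1.66 = 0.1645 m²·K/W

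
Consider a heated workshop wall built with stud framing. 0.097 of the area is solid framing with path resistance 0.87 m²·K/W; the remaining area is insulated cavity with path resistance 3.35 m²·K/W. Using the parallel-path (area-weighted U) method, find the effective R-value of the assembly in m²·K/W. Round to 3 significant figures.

U_eff = 0.903/3.35 + 0.097/0.87 = 0.2696 + 0.1115 = 0.381
R_eff = 1/U_eff = 2.624 m²·K/W

2.62 m²·K/W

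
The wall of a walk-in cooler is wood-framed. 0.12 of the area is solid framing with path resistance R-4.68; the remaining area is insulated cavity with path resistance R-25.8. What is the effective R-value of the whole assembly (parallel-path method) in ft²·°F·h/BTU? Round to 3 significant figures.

U_eff = 0.88/25.8 + 0.12/4.68 = 0.03411 + 0.02564 = 0.05975
R_eff = 1/U_eff = 16.74 ft²·°F·h/BTU

16.7 ft²·°F·h/BTU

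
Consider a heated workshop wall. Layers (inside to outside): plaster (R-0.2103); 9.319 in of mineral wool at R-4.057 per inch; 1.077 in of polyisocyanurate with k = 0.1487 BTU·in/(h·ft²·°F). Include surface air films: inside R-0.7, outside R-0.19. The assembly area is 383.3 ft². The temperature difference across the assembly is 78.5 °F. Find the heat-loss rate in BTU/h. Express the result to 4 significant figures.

9.319 × 4.057 = 37.807
1.077/0.1487 = 7.2428
R_total = 0.7 + 0.2103 + 37.807 + 7.2428 + 0.19 = 46.15 ft²·°F·h/BTU
Q = A·ΔT/R = 383.3 × 78.5 / 46.15 = 651.98 BTU/h

652.0 BTU/h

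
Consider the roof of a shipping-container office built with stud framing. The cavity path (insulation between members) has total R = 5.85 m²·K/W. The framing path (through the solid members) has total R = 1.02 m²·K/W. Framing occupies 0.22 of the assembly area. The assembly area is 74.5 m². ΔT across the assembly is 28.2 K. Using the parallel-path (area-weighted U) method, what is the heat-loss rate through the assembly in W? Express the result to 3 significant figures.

733 W

U_eff = 0.78/5.85 + 0.22/1.02 = 0.1333 + 0.2157 = 0.349
R_eff = 1/U_eff = 2.865 m²·K/W
Q = 74.5 × 28.2 / 2.865 = 733.3 W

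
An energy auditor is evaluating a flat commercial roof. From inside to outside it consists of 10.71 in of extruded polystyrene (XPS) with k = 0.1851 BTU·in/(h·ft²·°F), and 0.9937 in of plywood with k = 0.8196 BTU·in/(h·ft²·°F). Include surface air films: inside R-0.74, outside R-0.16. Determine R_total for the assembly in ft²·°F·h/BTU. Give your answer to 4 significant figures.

59.97 ft²·°F·h/BTU

10.71/0.1851 = 57.861
0.9937/0.8196 = 1.2124
R_total = 0.74 + 57.861 + 1.2124 + 0.16 = 59.973 ft²·°F·h/BTU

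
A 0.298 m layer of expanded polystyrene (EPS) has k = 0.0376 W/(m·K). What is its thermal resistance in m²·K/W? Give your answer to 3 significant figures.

R = L/k = 0.298/0.0376 = 7.926 m²·K/W

7.93 m²·K/W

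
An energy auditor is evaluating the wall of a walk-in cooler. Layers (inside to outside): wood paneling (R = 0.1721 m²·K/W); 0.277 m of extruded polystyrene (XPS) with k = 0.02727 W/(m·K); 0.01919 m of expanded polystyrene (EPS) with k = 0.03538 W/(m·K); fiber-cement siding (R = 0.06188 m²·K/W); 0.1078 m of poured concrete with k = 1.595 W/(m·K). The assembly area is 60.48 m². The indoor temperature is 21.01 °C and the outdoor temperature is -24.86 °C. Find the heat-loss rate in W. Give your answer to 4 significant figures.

252.2 W

0.277/0.02727 = 10.158
0.01919/0.03538 = 0.5424
0.1078/1.595 = 0.067586
R_total = 0.1721 + 10.158 + 0.5424 + 0.06188 + 0.067586 = 11.002 m²·K/W
Q = A·ΔT/R = 60.48 × (21.01 − (-24.86)) / 11.002 = 252.16 W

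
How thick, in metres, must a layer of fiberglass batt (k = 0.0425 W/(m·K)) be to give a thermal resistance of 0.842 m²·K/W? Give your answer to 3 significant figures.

L = R·k = 0.842 × 0.0425 = 0.03579 m

0.0358 m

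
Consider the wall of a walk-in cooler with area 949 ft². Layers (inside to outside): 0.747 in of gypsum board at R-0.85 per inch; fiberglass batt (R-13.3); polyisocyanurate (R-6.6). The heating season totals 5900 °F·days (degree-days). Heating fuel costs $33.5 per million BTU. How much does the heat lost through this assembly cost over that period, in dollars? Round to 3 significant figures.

0.747 × 0.85 = 0.635
R_total = 0.635 + 13.3 + 6.6 = 20.53 ft²·°F·h/BTU
E = A × HDD × 24 / R = 949 × 5900 × 24 / 20.53 = 6544000 BTU
Cost = 6544000/10⁶ × 33.5 = $219.2

219 dollars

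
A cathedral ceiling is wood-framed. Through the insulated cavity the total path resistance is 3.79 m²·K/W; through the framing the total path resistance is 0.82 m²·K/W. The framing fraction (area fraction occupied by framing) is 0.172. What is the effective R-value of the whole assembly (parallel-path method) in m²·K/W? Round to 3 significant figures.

2.34 m²·K/W

U_eff = 0.828/3.79 + 0.172/0.82 = 0.2185 + 0.2098 = 0.4282
R_eff = 1/U_eff = 2.335 m²·K/W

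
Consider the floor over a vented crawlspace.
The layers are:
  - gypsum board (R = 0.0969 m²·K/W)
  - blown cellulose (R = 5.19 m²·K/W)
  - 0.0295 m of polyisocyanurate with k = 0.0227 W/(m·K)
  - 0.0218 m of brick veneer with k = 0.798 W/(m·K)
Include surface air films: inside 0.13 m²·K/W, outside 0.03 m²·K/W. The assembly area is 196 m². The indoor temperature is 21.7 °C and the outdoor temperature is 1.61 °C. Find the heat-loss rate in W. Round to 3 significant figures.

581 W

0.0295/0.0227 = 1.3
0.0218/0.798 = 0.02732
R_total = 0.13 + 0.0969 + 5.19 + 1.3 + 0.02732 + 0.03 = 6.774 m²·K/W
Q = A·ΔT/R = 196 × (21.7 − 1.61) / 6.774 = 581.3 W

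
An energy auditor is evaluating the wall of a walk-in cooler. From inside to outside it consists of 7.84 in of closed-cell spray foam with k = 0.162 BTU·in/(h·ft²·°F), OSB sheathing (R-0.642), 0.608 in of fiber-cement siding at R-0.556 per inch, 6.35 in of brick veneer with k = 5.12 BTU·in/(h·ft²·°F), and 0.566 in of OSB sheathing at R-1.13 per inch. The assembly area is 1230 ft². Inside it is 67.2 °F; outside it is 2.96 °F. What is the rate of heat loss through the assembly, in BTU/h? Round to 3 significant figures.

1540 BTU/h

7.84/0.162 = 48.4
0.608 × 0.556 = 0.338
6.35/5.12 = 1.24
0.566 × 1.13 = 0.6396
R_total = 48.4 + 0.642 + 0.338 + 1.24 + 0.6396 = 51.25 ft²·°F·h/BTU
Q = A·ΔT/R = 1230 × (67.2 − 2.96) / 51.25 = 1542 BTU/h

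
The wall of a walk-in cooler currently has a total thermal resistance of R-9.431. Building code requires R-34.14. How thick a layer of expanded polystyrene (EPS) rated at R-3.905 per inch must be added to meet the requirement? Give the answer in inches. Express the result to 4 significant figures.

6.328 in

ΔR = 34.14 − 9.431 = 24.709 ft²·°F·h/BTU
L = ΔR / (R/in) = 24.709/3.905 = 6.3275 in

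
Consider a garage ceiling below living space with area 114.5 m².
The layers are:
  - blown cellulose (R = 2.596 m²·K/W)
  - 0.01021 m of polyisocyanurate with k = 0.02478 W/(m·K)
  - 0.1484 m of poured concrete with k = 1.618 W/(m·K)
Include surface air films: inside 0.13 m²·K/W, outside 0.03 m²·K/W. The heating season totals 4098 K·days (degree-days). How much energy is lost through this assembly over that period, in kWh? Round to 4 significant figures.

0.01021/0.02478 = 0.41203
0.1484/1.618 = 0.091718
R_total = 0.13 + 2.596 + 0.41203 + 0.091718 + 0.03 = 3.2597 m²·K/W
E = A × HDD × 24 / R / 1000 = 114.5 × 4098 × 24 / 3.2597 / 1000 = 3454.7 kWh

3455 kWh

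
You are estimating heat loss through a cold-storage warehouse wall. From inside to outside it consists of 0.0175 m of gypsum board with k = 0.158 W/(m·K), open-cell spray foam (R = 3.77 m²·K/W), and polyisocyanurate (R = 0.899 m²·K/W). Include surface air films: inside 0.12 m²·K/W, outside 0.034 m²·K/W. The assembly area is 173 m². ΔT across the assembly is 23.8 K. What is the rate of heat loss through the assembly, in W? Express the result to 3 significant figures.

0.0175/0.158 = 0.1108
R_total = 0.12 + 0.1108 + 3.77 + 0.899 + 0.034 = 4.934 m²·K/W
Q = A·ΔT/R = 173 × 23.8 / 4.934 = 834.5 W

835 W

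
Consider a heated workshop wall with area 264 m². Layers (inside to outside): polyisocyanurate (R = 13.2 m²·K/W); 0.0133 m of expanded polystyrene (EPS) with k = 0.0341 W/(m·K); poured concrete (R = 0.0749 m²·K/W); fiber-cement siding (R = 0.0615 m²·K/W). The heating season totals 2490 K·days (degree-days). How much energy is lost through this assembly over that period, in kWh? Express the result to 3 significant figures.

0.0133/0.0341 = 0.39
R_total = 13.2 + 0.39 + 0.0749 + 0.0615 = 13.73 m²·K/W
E = A × HDD × 24 / R / 1000 = 264 × 2490 × 24 / 13.73 / 1000 = 1149 kWh

1150 kWh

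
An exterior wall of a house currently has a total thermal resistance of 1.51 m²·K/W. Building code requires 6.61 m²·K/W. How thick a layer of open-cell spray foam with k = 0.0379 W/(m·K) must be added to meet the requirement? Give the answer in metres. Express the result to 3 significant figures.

ΔR = 6.61 − 1.51 = 5.1 m²·K/W
L = ΔR × k = 5.1 × 0.0379 = 0.1933 m

0.193 m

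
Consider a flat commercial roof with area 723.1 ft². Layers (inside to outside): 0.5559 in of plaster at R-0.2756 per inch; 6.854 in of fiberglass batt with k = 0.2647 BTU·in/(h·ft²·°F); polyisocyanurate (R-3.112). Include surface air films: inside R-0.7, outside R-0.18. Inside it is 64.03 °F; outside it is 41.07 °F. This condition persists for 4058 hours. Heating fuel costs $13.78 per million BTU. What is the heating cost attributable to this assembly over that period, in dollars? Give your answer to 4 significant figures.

30.91 dollars

0.5559 × 0.2756 = 0.15321
6.854/0.2647 = 25.893
R_total = 0.7 + 0.15321 + 25.893 + 3.112 + 0.18 = 30.039 ft²·°F·h/BTU
Q = 723.1 × (64.03 − 41.07) / 30.039 = 552.7 BTU/h
E = 552.7 × 4058 = 2242900 BTU
Cost = 2242900/10⁶ × 13.78 = $30.907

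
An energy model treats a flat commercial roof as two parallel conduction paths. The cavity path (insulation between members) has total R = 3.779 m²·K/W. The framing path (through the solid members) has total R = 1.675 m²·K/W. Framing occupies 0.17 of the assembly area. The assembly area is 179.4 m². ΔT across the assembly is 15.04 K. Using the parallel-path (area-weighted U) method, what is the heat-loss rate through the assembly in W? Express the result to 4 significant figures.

866.5 W

U_eff = 0.83/3.779 + 0.17/1.675 = 0.21963 + 0.10149 = 0.32113
R_eff = 1/U_eff = 3.114 m²·K/W
Q = 179.4 × 15.04 / 3.114 = 866.46 W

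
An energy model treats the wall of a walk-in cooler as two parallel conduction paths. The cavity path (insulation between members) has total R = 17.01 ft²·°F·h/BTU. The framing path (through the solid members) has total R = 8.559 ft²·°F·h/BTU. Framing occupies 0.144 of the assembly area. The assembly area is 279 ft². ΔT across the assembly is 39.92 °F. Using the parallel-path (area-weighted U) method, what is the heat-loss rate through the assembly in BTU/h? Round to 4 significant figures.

747.9 BTU/h

U_eff = 0.856/17.01 + 0.144/8.559 = 0.050323 + 0.016824 = 0.067148
R_eff = 1/U_eff = 14.893 ft²·°F·h/BTU
Q = 279 × 39.92 / 14.893 = 747.87 BTU/h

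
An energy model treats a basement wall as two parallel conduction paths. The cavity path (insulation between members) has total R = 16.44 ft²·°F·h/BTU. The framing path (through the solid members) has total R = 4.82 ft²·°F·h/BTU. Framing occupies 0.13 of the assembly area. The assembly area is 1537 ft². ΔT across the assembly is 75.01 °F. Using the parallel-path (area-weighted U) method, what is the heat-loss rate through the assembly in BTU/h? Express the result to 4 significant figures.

9211 BTU/h

U_eff = 0.87/16.44 + 0.13/4.82 = 0.05292 + 0.026971 = 0.079891
R_eff = 1/U_eff = 12.517 ft²·°F·h/BTU
Q = 1537 × 75.01 / 12.517 = 9210.6 BTU/h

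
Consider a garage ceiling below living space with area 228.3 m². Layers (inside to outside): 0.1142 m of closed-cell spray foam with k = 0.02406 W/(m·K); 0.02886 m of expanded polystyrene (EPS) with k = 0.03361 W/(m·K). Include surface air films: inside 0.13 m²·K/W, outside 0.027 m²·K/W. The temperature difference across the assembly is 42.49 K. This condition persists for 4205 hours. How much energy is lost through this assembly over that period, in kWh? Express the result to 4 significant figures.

0.1142/0.02406 = 4.7465
0.02886/0.03361 = 0.85867
R_total = 0.13 + 4.7465 + 0.85867 + 0.027 = 5.7621 m²·K/W
Q = 228.3 × 42.49 / 5.7621 = 1683.5 W
E = 1683.5 W × 4205 h / 1000 = 7079 kWh

7079 kWh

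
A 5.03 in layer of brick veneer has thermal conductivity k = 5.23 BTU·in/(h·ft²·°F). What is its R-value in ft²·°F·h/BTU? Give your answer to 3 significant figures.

0.962 ft²·°F·h/BTU

R = L/k = 5.03/5.23 = 0.9618 ft²·°F·h/BTU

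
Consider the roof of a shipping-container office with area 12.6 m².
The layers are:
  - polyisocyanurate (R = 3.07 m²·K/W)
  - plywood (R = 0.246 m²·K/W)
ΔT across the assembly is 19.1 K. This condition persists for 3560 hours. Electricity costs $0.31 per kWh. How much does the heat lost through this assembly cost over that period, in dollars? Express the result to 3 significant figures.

R_total = 3.07 + 0.246 = 3.316 m²·K/W
Q = 12.6 × 19.1 / 3.316 = 72.58 W
E = 72.58 W × 3560 h / 1000 = 258.4 kWh
Cost = 258.4 × 0.31 = $80.09

80.1 dollars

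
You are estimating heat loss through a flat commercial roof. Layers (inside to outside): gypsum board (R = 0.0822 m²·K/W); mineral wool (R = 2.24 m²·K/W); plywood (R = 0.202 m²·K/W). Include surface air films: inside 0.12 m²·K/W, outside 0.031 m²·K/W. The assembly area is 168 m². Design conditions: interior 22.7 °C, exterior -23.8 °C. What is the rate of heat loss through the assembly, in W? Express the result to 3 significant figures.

2920 W

R_total = 0.12 + 0.0822 + 2.24 + 0.202 + 0.031 = 2.675 m²·K/W
Q = A·ΔT/R = 168 × (22.7 − (-23.8)) / 2.675 = 2920 W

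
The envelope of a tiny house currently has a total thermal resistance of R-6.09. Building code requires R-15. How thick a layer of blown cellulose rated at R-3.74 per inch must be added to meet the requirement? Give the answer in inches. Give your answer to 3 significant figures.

ΔR = 15 − 6.09 = 8.91 ft²·°F·h/BTU
L = ΔR / (R/in) = 8.91/3.74 = 2.382 in

2.38 in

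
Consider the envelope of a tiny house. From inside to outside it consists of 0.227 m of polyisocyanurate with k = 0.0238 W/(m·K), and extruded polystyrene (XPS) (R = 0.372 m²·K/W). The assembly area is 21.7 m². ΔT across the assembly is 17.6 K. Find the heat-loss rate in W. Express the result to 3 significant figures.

0.227/0.0238 = 9.538
R_total = 9.538 + 0.372 = 9.91 m²·K/W
Q = A·ΔT/R = 21.7 × 17.6 / 9.91 = 38.54 W

38.5 W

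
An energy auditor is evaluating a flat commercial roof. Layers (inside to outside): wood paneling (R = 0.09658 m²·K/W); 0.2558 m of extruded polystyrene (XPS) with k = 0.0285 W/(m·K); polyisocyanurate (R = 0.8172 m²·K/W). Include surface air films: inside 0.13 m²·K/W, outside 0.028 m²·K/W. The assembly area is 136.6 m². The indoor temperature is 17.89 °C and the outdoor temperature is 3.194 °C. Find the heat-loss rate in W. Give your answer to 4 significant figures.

0.2558/0.0285 = 8.9754
R_total = 0.13 + 0.09658 + 8.9754 + 0.8172 + 0.028 = 10.047 m²·K/W
Q = A·ΔT/R = 136.6 × (17.89 − 3.194) / 10.047 = 199.8 W

199.8 W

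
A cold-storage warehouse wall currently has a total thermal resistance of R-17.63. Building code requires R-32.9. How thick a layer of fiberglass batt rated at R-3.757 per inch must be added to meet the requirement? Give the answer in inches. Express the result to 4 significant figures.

ΔR = 32.9 − 17.63 = 15.27 ft²·°F·h/BTU
L = ΔR / (R/in) = 15.27/3.757 = 4.0644 in

4.064 in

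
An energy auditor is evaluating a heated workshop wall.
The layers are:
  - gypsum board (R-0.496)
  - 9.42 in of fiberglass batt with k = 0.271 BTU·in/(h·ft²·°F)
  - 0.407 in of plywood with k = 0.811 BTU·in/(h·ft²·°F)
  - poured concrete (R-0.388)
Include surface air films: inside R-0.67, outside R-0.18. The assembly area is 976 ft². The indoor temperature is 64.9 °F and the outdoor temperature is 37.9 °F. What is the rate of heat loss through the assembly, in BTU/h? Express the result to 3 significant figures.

712 BTU/h

9.42/0.271 = 34.76
0.407/0.811 = 0.5018
R_total = 0.67 + 0.496 + 34.76 + 0.5018 + 0.388 + 0.18 = 37 ft²·°F·h/BTU
Q = A·ΔT/R = 976 × (64.9 − 37.9) / 37 = 712.3 BTU/h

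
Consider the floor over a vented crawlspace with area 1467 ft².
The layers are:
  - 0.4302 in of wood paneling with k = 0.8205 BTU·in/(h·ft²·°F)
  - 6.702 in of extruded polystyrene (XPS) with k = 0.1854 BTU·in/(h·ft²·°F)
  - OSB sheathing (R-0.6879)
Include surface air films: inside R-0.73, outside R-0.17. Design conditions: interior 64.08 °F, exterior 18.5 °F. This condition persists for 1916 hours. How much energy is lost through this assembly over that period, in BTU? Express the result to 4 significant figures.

3348000 BTU

0.4302/0.8205 = 0.52431
6.702/0.1854 = 36.149
R_total = 0.73 + 0.52431 + 36.149 + 0.6879 + 0.17 = 38.261 ft²·°F·h/BTU
Q = 1467 × (64.08 − 18.5) / 38.261 = 1747.6 BTU/h
E = 1747.6 × 1916 = 3348400 BTU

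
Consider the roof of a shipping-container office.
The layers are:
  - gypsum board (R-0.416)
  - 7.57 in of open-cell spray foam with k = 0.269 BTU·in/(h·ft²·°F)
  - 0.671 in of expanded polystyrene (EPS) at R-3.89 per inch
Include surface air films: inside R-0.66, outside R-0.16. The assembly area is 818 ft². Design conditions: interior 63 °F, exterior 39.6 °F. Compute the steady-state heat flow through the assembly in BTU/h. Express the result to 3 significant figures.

598 BTU/h

7.57/0.269 = 28.14
0.671 × 3.89 = 2.61
R_total = 0.66 + 0.416 + 28.14 + 2.61 + 0.16 = 31.99 ft²·°F·h/BTU
Q = A·ΔT/R = 818 × (63 − 39.6) / 31.99 = 598.4 BTU/h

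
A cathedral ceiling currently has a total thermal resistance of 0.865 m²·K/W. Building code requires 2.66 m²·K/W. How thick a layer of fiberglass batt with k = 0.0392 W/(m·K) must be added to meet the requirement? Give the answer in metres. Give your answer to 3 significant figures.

ΔR = 2.66 − 0.865 = 1.795 m²·K/W
L = ΔR × k = 1.795 × 0.0392 = 0.07036 m

0.0704 m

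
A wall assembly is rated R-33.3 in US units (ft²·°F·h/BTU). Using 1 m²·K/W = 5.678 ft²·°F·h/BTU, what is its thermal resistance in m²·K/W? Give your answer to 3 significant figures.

5.86 m²·K/W

R_SI = 33.3/5.678 = 5.865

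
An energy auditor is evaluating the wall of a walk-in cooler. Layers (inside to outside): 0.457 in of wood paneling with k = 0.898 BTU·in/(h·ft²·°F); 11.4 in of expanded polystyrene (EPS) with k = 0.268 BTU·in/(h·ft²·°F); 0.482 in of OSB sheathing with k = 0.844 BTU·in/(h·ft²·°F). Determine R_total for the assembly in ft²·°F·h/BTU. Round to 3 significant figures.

43.6 ft²·°F·h/BTU

0.457/0.898 = 0.5089
11.4/0.268 = 42.54
0.482/0.844 = 0.5711
R_total = 0.5089 + 42.54 + 0.5711 = 43.62 ft²·°F·h/BTU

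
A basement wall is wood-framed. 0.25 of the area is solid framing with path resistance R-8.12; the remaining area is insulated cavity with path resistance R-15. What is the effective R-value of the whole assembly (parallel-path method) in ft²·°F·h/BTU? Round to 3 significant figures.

U_eff = 0.75/15 + 0.25/8.12 = 0.05 + 0.03079 = 0.08079
R_eff = 1/U_eff = 12.38 ft²·°F·h/BTU

12.4 ft²·°F·h/BTU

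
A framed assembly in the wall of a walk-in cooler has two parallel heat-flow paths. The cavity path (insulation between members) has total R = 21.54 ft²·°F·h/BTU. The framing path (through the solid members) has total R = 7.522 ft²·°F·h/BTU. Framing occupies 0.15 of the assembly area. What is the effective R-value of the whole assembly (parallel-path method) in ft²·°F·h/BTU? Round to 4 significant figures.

U_eff = 0.85/21.54 + 0.15/7.522 = 0.039461 + 0.019942 = 0.059403
R_eff = 1/U_eff = 16.834 ft²·°F·h/BTU

16.83 ft²·°F·h/BTU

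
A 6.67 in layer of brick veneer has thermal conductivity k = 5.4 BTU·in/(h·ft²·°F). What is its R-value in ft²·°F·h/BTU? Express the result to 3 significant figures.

R = L/k = 6.67/5.4 = 1.235 ft²·°F·h/BTU

1.24 ft²·°F·h/BTU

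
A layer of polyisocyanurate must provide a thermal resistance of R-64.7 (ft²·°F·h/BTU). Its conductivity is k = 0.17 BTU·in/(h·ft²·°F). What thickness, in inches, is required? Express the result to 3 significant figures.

L = R × k = 64.7 × 0.17 = 11 in

11.0 in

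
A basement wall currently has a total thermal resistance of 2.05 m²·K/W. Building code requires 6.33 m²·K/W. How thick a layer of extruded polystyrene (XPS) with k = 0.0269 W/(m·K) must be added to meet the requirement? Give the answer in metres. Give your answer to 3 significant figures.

ΔR = 6.33 − 2.05 = 4.28 m²·K/W
L = ΔR × k = 4.28 × 0.0269 = 0.1151 m

0.115 m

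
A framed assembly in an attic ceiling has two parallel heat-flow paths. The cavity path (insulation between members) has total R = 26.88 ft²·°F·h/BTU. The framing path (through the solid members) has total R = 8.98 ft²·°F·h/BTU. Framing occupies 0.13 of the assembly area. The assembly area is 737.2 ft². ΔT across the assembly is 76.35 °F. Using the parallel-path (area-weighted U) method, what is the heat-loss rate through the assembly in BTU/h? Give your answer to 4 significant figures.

U_eff = 0.87/26.88 + 0.13/8.98 = 0.032366 + 0.014477 = 0.046843
R_eff = 1/U_eff = 21.348 ft²·°F·h/BTU
Q = 737.2 × 76.35 / 21.348 = 2636.6 BTU/h

2637 BTU/h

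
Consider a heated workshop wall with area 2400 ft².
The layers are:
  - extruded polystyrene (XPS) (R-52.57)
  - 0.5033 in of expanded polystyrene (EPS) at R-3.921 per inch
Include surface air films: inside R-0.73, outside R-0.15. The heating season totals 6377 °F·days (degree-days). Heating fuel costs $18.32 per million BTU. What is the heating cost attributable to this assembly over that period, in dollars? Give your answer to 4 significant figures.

121.4 dollars

0.5033 × 3.921 = 1.9734
R_total = 0.73 + 52.57 + 1.9734 + 0.15 = 55.423 ft²·°F·h/BTU
E = A × HDD × 24 / R = 2400 × 6377 × 24 / 55.423 = 6627400 BTU
Cost = 6627400/10⁶ × 18.32 = $121.41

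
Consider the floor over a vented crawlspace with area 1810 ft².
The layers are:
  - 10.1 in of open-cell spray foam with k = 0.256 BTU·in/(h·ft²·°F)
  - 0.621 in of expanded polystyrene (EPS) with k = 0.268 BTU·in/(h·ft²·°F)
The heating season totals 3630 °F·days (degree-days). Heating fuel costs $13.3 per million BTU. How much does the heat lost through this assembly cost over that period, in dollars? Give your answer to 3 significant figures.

50.2 dollars

10.1/0.256 = 39.45
0.621/0.268 = 2.317
R_total = 39.45 + 2.317 = 41.77 ft²·°F·h/BTU
E = A × HDD × 24 / R = 1810 × 3630 × 24 / 41.77 = 3775000 BTU
Cost = 3775000/10⁶ × 13.3 = $50.21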